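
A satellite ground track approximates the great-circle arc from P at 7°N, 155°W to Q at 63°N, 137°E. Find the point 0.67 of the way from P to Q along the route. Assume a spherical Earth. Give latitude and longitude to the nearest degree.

≈ 49°N, 174°E

The haversine formula gives a central angle δ ≈ 1.290 rad (73.9°) between the endpoints.
Interpolate at f = 0.67 with slerp weights a = sin((1−f)δ)/sin δ ≈ 0.430, b = sin(fδ)/sin δ ≈ 0.792.
p = a·p₁ + b·p₂ ≈ (-0.649, 0.065, 0.758); φ = arcsin(p_z) ≈ 49.26°, λ = atan2(p_y, p_x) ≈ 174.30°.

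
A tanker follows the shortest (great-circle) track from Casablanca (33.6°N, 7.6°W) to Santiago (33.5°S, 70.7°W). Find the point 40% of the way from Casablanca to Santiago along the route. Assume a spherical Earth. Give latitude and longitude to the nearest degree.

≈ (7°N, 34°W)

Write both endpoints as unit vectors p₁, p₂ with components (cos φ cos λ, cos φ sin λ, sin φ).
The central angle between the endpoints is δ = arccos(p₁·p₂) ≈ 1.562 rad (89.5°).
Interpolate at f = 0.40 with slerp weights a = sin((1−f)δ)/sin δ ≈ 0.806, b = sin(fδ)/sin δ ≈ 0.585.
p = a·p₁ + b·p₂ ≈ (0.827, -0.549, 0.123); φ = arcsin(p_z) ≈ 7.07°, λ = atan2(p_y, p_x) ≈ -33.60°.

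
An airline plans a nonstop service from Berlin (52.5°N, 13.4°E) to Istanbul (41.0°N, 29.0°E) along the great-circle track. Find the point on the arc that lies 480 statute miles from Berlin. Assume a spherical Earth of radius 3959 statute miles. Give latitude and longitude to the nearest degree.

Convert each endpoint to a unit vector on the sphere (x = cos φ cos λ, y = cos φ sin λ, z = sin φ).
The central angle between the endpoints is δ = arccos(p₁·p₂) ≈ 0.273 rad (15.6°). The total great-circle distance is δ·R ≈ 0.273 × 3959 ≈ 1080 mi, so the target fraction is f = 480/1080 ≈ 0.444.
Interpolate at f ≈ 0.444 with slerp weights a = sin((1−f)δ)/sin δ ≈ 0.560, b = sin(fδ)/sin δ ≈ 0.449.
p = a·p₁ + b·p₂ ≈ (0.628, 0.243, 0.739); φ = arcsin(p_z) ≈ 47.65°, λ = atan2(p_y, p_x) ≈ 21.17°.

≈ (48°N, 21°E)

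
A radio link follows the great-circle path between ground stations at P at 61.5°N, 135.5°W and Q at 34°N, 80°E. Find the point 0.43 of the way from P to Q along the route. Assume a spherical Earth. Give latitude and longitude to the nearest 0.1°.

From cos δ = sin φ₁ sin φ₂ + cos φ₁ cos φ₂ cos Δλ, the central angle is δ ≈ 1.401 rad (80.2°).
Interpolate at f = 0.43 with slerp weights a = sin((1−f)δ)/sin δ ≈ 0.727, b = sin(fδ)/sin δ ≈ 0.575.
p = a·p₁ + b·p₂ ≈ (-0.165, 0.226, 0.960); φ = arcsin(p_z) ≈ 73.75°, λ = atan2(p_y, p_x) ≈ 126.03°.

≈ 73.8°N, 126.0°E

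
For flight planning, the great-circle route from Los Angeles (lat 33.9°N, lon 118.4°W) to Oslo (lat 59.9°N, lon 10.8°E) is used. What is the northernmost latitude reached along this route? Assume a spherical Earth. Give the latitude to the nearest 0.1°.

The great circle lies in the plane with unit normal n̂ = (p₁ × p₂)/|p₁ × p₂|.
Here n̂_z ≈ +0.331; the vertex latitude is φ_max = arccos|n̂_z| ≈ 70.7°.

≈ 70.7°N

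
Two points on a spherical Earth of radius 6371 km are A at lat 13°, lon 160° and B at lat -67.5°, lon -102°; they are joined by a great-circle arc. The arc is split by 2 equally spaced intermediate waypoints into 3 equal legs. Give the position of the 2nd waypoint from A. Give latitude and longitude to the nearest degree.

Convert each endpoint to a unit vector on the sphere (x = cos φ cos λ, y = cos φ sin λ, z = sin φ).
The central angle between the endpoints is δ = arccos(p₁·p₂) ≈ 1.834 rad (105.1°).
Interpolate at f = 2/3 with slerp weights a = sin((1−f)δ)/sin δ ≈ 0.594, b = sin(fδ)/sin δ ≈ 0.973.
p = a·p₁ + b·p₂ ≈ (-0.622, -0.166, -0.766); φ = arcsin(p_z) ≈ -49.96°, λ = atan2(p_y, p_x) ≈ -165.02°.

≈ lat -50°, lon -165°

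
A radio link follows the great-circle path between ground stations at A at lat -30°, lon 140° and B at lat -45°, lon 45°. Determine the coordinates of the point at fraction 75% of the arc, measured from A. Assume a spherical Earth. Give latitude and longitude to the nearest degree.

≈ lat -50°, lon 71°

Write both endpoints as unit vectors p₁, p₂ with components (cos φ cos λ, cos φ sin λ, sin φ).
The central angle between the endpoints is δ = arccos(p₁·p₂) ≈ 1.266 rad (72.5°).
Interpolate at f = 0.75 with slerp weights a = sin((1−f)δ)/sin δ ≈ 0.326, b = sin(fδ)/sin δ ≈ 0.852.
p = a·p₁ + b·p₂ ≈ (0.210, 0.608, -0.766); φ = arcsin(p_z) ≈ -49.98°, λ = atan2(p_y, p_x) ≈ 70.96°.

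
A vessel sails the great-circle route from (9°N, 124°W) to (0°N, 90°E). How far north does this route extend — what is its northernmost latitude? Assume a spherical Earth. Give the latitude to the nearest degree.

≈ 16°N

The great circle lies in the plane with unit normal n̂ = (p₁ × p₂)/|p₁ × p₂|.
Here n̂_z ≈ -0.962; the vertex latitude is φ_max = arccos|n̂_z| ≈ 15.8°.
Check via Clairaut: cos φ_max = |cos φ₁| · sin C = cos(9.0°)·sin(76.9°) ≈ 0.962, again giving ≈ 15.8°.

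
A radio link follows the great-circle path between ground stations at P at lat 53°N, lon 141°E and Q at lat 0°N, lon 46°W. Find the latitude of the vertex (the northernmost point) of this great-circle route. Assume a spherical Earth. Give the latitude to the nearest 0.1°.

The great circle lies in the plane with unit normal n̂ = (p₁ × p₂)/|p₁ × p₂|.
Here n̂_z ≈ +0.091; the vertex latitude is φ_max = arccos|n̂_z| ≈ 84.8°.

≈ 84.8°N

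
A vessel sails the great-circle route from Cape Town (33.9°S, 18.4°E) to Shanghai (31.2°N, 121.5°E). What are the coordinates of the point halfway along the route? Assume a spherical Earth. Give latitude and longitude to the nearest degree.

≈ 2°S, 71°E

Convert each endpoint to a unit vector on the sphere (x = cos φ cos λ, y = cos φ sin λ, z = sin φ).
The central angle between the endpoints is δ = arccos(p₁·p₂) ≈ 2.037 rad (116.7°).
Interpolate at f = 1/2 with slerp weights a = sin((1−f)δ)/sin δ ≈ 0.953, b = sin(fδ)/sin δ ≈ 0.953.
p = a·p₁ + b·p₂ ≈ (0.325, 0.945, -0.038); φ = arcsin(p_z) ≈ -2.17°, λ = atan2(p_y, p_x) ≈ 71.04°.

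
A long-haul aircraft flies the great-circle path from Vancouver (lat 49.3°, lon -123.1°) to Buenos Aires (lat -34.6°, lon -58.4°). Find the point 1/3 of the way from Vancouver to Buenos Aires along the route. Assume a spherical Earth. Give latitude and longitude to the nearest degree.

Write both endpoints as unit vectors p₁, p₂ with components (cos φ cos λ, cos φ sin λ, sin φ).
The central angle between the endpoints is δ = arccos(p₁·p₂) ≈ 1.773 rad (101.6°).
Interpolate at f = 1/3 with slerp weights a = sin((1−f)δ)/sin δ ≈ 0.945, b = sin(fδ)/sin δ ≈ 0.569.
p = a·p₁ + b·p₂ ≈ (-0.091, -0.915, 0.393); φ = arcsin(p_z) ≈ 23.15°, λ = atan2(p_y, p_x) ≈ -95.68°.

≈ lat 23°, lon -96°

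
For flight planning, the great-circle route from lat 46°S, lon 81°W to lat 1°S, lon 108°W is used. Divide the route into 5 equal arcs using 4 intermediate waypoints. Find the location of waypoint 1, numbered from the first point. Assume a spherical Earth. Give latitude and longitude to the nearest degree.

Convert each endpoint to a unit vector on the sphere (x = cos φ cos λ, y = cos φ sin λ, z = sin φ).
The central angle between the endpoints is δ = arccos(p₁·p₂) ≈ 0.887 rad (50.8°).
Interpolate at f = 1/5 with slerp weights a = sin((1−f)δ)/sin δ ≈ 0.841, b = sin(fδ)/sin δ ≈ 0.228.
p = a·p₁ + b·p₂ ≈ (0.021, -0.793, -0.609); φ = arcsin(p_z) ≈ -37.49°, λ = atan2(p_y, p_x) ≈ -88.48°.

≈ lat 37°S, lon 88°W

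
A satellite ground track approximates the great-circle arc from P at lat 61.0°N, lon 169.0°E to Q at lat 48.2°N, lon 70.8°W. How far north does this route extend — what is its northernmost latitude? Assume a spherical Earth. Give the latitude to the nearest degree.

≈ 71°N

The great circle lies in the plane with unit normal n̂ = (p₁ × p₂)/|p₁ × p₂|.
Here n̂_z ≈ +0.320; the vertex latitude is φ_max = arccos|n̂_z| ≈ 71.3°.
Check via Clairaut: cos φ_max = |cos φ₁| · sin C = cos(61.0°)·sin(41.3°) ≈ 0.320, again giving ≈ 71.3°.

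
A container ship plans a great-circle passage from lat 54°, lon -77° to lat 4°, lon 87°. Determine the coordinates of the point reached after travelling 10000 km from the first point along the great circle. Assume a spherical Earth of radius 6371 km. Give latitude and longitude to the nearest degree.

≈ lat 34°, lon 80°

The haversine formula gives a central angle δ ≈ 2.103 rad (120.5°) between the endpoints. The total great-circle distance is δ·R ≈ 2.103 × 6371 ≈ 13397 km, so the target fraction is f = 10000/13397 ≈ 0.746.
Interpolate at f ≈ 0.746 with slerp weights a = sin((1−f)δ)/sin δ ≈ 0.590, b = sin(fδ)/sin δ ≈ 1.160.
p = a·p₁ + b·p₂ ≈ (0.139, 0.818, 0.558); φ = arcsin(p_z) ≈ 33.92°, λ = atan2(p_y, p_x) ≈ 80.39°.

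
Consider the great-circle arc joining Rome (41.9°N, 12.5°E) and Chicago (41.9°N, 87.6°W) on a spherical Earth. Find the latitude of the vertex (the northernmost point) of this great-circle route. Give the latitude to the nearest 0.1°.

≈ 54.4°N

The great circle lies in the plane with unit normal n̂ = (p₁ × p₂)/|p₁ × p₂|.
Here n̂_z ≈ -0.582; the vertex latitude is φ_max = arccos|n̂_z| ≈ 54.4°.
Check via Clairaut: cos φ_max = |cos φ₁| · sin C = cos(41.9°)·sin(51.4°) ≈ 0.582, again giving ≈ 54.4°.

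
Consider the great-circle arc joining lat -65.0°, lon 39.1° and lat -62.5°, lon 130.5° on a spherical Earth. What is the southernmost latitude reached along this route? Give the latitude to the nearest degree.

The great circle lies in the plane with unit normal n̂ = (p₁ × p₂)/|p₁ × p₂|.
Here n̂_z ≈ +0.325; the vertex latitude is φ_max = arccos|n̂_z| ≈ 71.1°.

≈ -71°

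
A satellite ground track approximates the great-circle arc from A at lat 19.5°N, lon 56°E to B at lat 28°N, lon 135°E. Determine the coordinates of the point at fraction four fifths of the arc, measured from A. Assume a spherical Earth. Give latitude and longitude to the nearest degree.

≈ lat 30°N, lon 119°E

Convert each endpoint to a unit vector on the sphere (x = cos φ cos λ, y = cos φ sin λ, z = sin φ).
The central angle between the endpoints is δ = arccos(p₁·p₂) ≈ 1.250 rad (71.6°).
Interpolate at f = 4/5 with slerp weights a = sin((1−f)δ)/sin δ ≈ 0.261, b = sin(fδ)/sin δ ≈ 0.887.
p = a·p₁ + b·p₂ ≈ (-0.416, 0.757, 0.503); φ = arcsin(p_z) ≈ 30.22°, λ = atan2(p_y, p_x) ≈ 118.79°.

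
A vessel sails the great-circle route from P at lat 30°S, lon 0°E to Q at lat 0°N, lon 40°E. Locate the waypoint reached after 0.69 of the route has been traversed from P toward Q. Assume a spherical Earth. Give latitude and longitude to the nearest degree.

≈ lat 10°S, lon 29°E

The haversine formula gives a central angle δ ≈ 0.845 rad (48.4°) between the endpoints.
Interpolate at f = 0.69 with slerp weights a = sin((1−f)δ)/sin δ ≈ 0.346, b = sin(fδ)/sin δ ≈ 0.736.
p = a·p₁ + b·p₂ ≈ (0.864, 0.473, -0.173); φ = arcsin(p_z) ≈ -9.97°, λ = atan2(p_y, p_x) ≈ 28.71°.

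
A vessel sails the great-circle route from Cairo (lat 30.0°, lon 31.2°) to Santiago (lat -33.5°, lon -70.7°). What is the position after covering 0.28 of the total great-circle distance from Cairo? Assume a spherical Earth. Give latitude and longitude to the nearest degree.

≈ lat 13°, lon 2°

The haversine formula gives a central angle δ ≈ 2.010 rad (115.1°) between the endpoints.
Interpolate at f = 0.28 with slerp weights a = sin((1−f)δ)/sin δ ≈ 1.096, b = sin(fδ)/sin δ ≈ 0.589.
p = a·p₁ + b·p₂ ≈ (0.974, 0.028, 0.223); φ = arcsin(p_z) ≈ 12.88°, λ = atan2(p_y, p_x) ≈ 1.65°.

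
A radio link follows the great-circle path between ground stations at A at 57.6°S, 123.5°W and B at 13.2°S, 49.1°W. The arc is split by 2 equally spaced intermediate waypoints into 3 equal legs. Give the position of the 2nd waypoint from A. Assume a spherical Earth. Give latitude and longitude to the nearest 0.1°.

≈ 32.3°S, 64.1°W

From cos δ = sin φ₁ sin φ₂ + cos φ₁ cos φ₂ cos Δλ, the central angle is δ ≈ 1.231 rad (70.5°).
Interpolate at f = 2/3 with slerp weights a = sin((1−f)δ)/sin δ ≈ 0.423, b = sin(fδ)/sin δ ≈ 0.776.
p = a·p₁ + b·p₂ ≈ (0.370, -0.760, -0.534); φ = arcsin(p_z) ≈ -32.31°, λ = atan2(p_y, p_x) ≈ -64.07°.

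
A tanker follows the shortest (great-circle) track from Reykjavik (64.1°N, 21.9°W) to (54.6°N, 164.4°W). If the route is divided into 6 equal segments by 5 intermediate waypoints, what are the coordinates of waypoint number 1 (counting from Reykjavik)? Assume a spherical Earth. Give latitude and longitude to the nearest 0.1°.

≈ (72.4°N, 35.3°W)

Convert each endpoint to a unit vector on the sphere (x = cos φ cos λ, y = cos φ sin λ, z = sin φ).
The central angle between the endpoints is δ = arccos(p₁·p₂) ≈ 1.009 rad (57.8°).
Interpolate at f = 1/6 with slerp weights a = sin((1−f)δ)/sin δ ≈ 0.881, b = sin(fδ)/sin δ ≈ 0.198.
p = a·p₁ + b·p₂ ≈ (0.247, -0.174, 0.953); φ = arcsin(p_z) ≈ 72.43°, λ = atan2(p_y, p_x) ≈ -35.26°.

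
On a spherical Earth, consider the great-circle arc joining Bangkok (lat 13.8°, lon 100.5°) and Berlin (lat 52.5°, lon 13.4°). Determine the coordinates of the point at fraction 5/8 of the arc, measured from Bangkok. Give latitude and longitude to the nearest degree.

Write both endpoints as unit vectors p₁, p₂ with components (cos φ cos λ, cos φ sin λ, sin φ).
The central angle between the endpoints is δ = arccos(p₁·p₂) ≈ 1.350 rad (77.3°).
Interpolate at f = 5/8 with slerp weights a = sin((1−f)δ)/sin δ ≈ 0.497, b = sin(fδ)/sin δ ≈ 0.766.
p = a·p₁ + b·p₂ ≈ (0.365, 0.583, 0.726); φ = arcsin(p_z) ≈ 46.55°, λ = atan2(p_y, p_x) ≈ 57.90°.

≈ lat 47°, lon 58°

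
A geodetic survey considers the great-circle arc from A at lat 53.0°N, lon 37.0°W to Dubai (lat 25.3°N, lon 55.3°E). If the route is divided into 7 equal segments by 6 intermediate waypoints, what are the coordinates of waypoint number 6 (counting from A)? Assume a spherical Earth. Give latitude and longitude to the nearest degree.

The haversine formula gives a central angle δ ≈ 1.246 rad (71.4°) between the endpoints.
Interpolate at f = 6/7 with slerp weights a = sin((1−f)δ)/sin δ ≈ 0.187, b = sin(fδ)/sin δ ≈ 0.925.
p = a·p₁ + b·p₂ ≈ (0.566, 0.620, 0.544); φ = arcsin(p_z) ≈ 32.98°, λ = atan2(p_y, p_x) ≈ 47.61°.

≈ lat 33°N, lon 48°E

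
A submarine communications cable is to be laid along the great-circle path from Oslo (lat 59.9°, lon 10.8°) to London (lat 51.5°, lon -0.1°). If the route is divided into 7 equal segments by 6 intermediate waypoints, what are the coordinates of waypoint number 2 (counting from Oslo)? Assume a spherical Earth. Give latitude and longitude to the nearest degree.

From cos δ = sin φ₁ sin φ₂ + cos φ₁ cos φ₂ cos Δλ, the central angle is δ ≈ 0.181 rad (10.4°).
Interpolate at f = 2/7 with slerp weights a = sin((1−f)δ)/sin δ ≈ 0.716, b = sin(fδ)/sin δ ≈ 0.287.
p = a·p₁ + b·p₂ ≈ (0.532, 0.067, 0.844); φ = arcsin(p_z) ≈ 57.60°, λ = atan2(p_y, p_x) ≈ 7.18°.

≈ lat 58°, lon 7°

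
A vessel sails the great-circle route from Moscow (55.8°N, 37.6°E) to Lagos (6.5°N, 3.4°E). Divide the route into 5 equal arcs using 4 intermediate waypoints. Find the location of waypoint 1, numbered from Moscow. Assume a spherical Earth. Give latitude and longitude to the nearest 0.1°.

Write both endpoints as unit vectors p₁, p₂ with components (cos φ cos λ, cos φ sin λ, sin φ).
The central angle between the endpoints is δ = arccos(p₁·p₂) ≈ 0.982 rad (56.3°).
Interpolate at f = 1/5 with slerp weights a = sin((1−f)δ)/sin δ ≈ 0.850, b = sin(fδ)/sin δ ≈ 0.235.
p = a·p₁ + b·p₂ ≈ (0.611, 0.305, 0.730); φ = arcsin(p_z) ≈ 46.88°, λ = atan2(p_y, p_x) ≈ 26.55°.

≈ 46.9°N, 26.5°E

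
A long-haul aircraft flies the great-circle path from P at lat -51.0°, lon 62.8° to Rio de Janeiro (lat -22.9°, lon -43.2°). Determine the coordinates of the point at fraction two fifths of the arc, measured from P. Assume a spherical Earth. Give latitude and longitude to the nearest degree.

≈ lat -54°, lon 8°

Write both endpoints as unit vectors p₁, p₂ with components (cos φ cos λ, cos φ sin λ, sin φ).
The central angle between the endpoints is δ = arccos(p₁·p₂) ≈ 1.428 rad (81.8°).
Interpolate at f = 2/5 with slerp weights a = sin((1−f)δ)/sin δ ≈ 0.763, b = sin(fδ)/sin δ ≈ 0.546.
p = a·p₁ + b·p₂ ≈ (0.586, 0.083, -0.806); φ = arcsin(p_z) ≈ -53.69°, λ = atan2(p_y, p_x) ≈ 8.05°.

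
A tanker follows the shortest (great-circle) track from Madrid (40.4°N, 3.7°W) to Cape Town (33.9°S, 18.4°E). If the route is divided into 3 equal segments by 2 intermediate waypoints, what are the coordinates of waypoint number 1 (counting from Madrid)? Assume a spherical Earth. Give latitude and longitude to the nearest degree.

Convert each endpoint to a unit vector on the sphere (x = cos φ cos λ, y = cos φ sin λ, z = sin φ).
The central angle between the endpoints is δ = arccos(p₁·p₂) ≈ 1.345 rad (77.0°).
Interpolate at f = 1/3 with slerp weights a = sin((1−f)δ)/sin δ ≈ 0.802, b = sin(fδ)/sin δ ≈ 0.445.
p = a·p₁ + b·p₂ ≈ (0.959, 0.077, 0.271); φ = arcsin(p_z) ≈ 15.75°, λ = atan2(p_y, p_x) ≈ 4.60°.

≈ 16°N, 5°E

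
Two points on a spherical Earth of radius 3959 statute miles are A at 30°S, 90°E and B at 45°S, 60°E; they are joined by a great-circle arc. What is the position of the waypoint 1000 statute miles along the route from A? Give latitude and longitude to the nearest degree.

≈ 39°S, 76°E

From cos δ = sin φ₁ sin φ₂ + cos φ₁ cos φ₂ cos Δλ, the central angle is δ ≈ 0.487 rad (27.9°). The total great-circle distance is δ·R ≈ 0.487 × 3959 ≈ 1927 mi, so the target fraction is f = 1000/1927 ≈ 0.519.
Interpolate at f ≈ 0.519 with slerp weights a = sin((1−f)δ)/sin δ ≈ 0.496, b = sin(fδ)/sin δ ≈ 0.534.
p = a·p₁ + b·p₂ ≈ (0.189, 0.757, -0.626); φ = arcsin(p_z) ≈ -38.74°, λ = atan2(p_y, p_x) ≈ 75.98°.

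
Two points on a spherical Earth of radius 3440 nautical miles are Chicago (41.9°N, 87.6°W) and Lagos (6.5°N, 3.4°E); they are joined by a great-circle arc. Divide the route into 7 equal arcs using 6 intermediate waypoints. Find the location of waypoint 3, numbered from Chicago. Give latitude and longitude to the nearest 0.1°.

≈ 35.2°N, 40.4°W

Convert each endpoint to a unit vector on the sphere (x = cos φ cos λ, y = cos φ sin λ, z = sin φ).
The central angle between the endpoints is δ = arccos(p₁·p₂) ≈ 1.508 rad (86.4°).
Interpolate at f = 3/7 with slerp weights a = sin((1−f)δ)/sin δ ≈ 0.760, b = sin(fδ)/sin δ ≈ 0.603.
p = a·p₁ + b·p₂ ≈ (0.622, -0.530, 0.576); φ = arcsin(p_z) ≈ 35.18°, λ = atan2(p_y, p_x) ≈ -40.42°.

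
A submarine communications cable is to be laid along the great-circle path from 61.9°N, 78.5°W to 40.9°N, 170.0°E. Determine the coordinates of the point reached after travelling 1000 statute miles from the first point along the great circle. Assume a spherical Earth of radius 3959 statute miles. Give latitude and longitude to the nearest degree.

Convert each endpoint to a unit vector on the sphere (x = cos φ cos λ, y = cos φ sin λ, z = sin φ).
The central angle between the endpoints is δ = arccos(p₁·p₂) ≈ 1.107 rad (63.4°). The total great-circle distance is δ·R ≈ 1.107 × 3959 ≈ 4384 mi, so the target fraction is f = 1000/4384 ≈ 0.228.
Interpolate at f ≈ 0.228 with slerp weights a = sin((1−f)δ)/sin δ ≈ 0.843, b = sin(fδ)/sin δ ≈ 0.279.
p = a·p₁ + b·p₂ ≈ (-0.129, -0.353, 0.927); φ = arcsin(p_z) ≈ 67.95°, λ = atan2(p_y, p_x) ≈ -110.06°.

≈ 68°N, 110°W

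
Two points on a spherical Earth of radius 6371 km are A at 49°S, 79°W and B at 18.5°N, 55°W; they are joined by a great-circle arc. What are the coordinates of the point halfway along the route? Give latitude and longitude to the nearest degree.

≈ 16°S, 65°W

Convert each endpoint to a unit vector on the sphere (x = cos φ cos λ, y = cos φ sin λ, z = sin φ).
The central angle between the endpoints is δ = arccos(p₁·p₂) ≈ 1.236 rad (70.8°).
Interpolate at f = 1/2 with slerp weights a = sin((1−f)δ)/sin δ ≈ 0.613, b = sin(fδ)/sin δ ≈ 0.613.
p = a·p₁ + b·p₂ ≈ (0.410, -0.872, -0.268); φ = arcsin(p_z) ≈ -15.56°, λ = atan2(p_y, p_x) ≈ -64.78°.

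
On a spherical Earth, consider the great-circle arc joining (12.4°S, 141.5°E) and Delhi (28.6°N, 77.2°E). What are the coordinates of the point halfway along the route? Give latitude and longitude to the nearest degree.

From cos δ = sin φ₁ sin φ₂ + cos φ₁ cos φ₂ cos Δλ, the central angle is δ ≈ 1.298 rad (74.4°).
Interpolate at f = 1/2 with slerp weights a = sin((1−f)δ)/sin δ ≈ 0.628, b = sin(fδ)/sin δ ≈ 0.628.
p = a·p₁ + b·p₂ ≈ (-0.358, 0.919, 0.166); φ = arcsin(p_z) ≈ 9.54°, λ = atan2(p_y, p_x) ≈ 111.27°.

≈ (10°N, 111°E)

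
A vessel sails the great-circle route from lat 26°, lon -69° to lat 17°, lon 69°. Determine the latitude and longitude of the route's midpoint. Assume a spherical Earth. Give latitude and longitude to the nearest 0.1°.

≈ lat 47.6°, lon 4.6°

The haversine formula gives a central angle δ ≈ 2.107 rad (120.7°) between the endpoints.
Interpolate at f = 1/2 with slerp weights a = sin((1−f)δ)/sin δ ≈ 1.011, b = sin(fδ)/sin δ ≈ 1.011.
p = a·p₁ + b·p₂ ≈ (0.672, 0.054, 0.739); φ = arcsin(p_z) ≈ 47.61°, λ = atan2(p_y, p_x) ≈ 4.62°.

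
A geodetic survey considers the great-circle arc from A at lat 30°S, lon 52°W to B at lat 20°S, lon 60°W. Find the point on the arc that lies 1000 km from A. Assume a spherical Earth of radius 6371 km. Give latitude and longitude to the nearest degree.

The haversine formula gives a central angle δ ≈ 0.215 rad (12.3°) between the endpoints. The total great-circle distance is δ·R ≈ 0.215 × 6371 ≈ 1372 km, so the target fraction is f = 1000/1372 ≈ 0.729.
Interpolate at f ≈ 0.729 with slerp weights a = sin((1−f)δ)/sin δ ≈ 0.273, b = sin(fδ)/sin δ ≈ 0.731.
p = a·p₁ + b·p₂ ≈ (0.489, -0.782, -0.387); φ = arcsin(p_z) ≈ -22.75°, λ = atan2(p_y, p_x) ≈ -57.95°.

≈ lat 23°S, lon 58°W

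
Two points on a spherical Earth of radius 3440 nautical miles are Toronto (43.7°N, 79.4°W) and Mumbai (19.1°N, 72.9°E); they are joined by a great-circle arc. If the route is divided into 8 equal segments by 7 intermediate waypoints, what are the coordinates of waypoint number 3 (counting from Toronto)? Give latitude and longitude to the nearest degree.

≈ 70°N, 11°W

Write both endpoints as unit vectors p₁, p₂ with components (cos φ cos λ, cos φ sin λ, sin φ).
The central angle between the endpoints is δ = arccos(p₁·p₂) ≈ 1.959 rad (112.3°).
Interpolate at f = 3/8 with slerp weights a = sin((1−f)δ)/sin δ ≈ 1.016, b = sin(fδ)/sin δ ≈ 0.724.
p = a·p₁ + b·p₂ ≈ (0.336, -0.068, 0.939); φ = arcsin(p_z) ≈ 69.92°, λ = atan2(p_y, p_x) ≈ -11.43°.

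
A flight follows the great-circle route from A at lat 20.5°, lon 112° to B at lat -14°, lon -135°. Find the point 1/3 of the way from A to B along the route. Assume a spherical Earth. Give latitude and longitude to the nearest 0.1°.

≈ lat 12.2°, lon 151.5°

Convert each endpoint to a unit vector on the sphere (x = cos φ cos λ, y = cos φ sin λ, z = sin φ).
The central angle between the endpoints is δ = arccos(p₁·p₂) ≈ 2.026 rad (116.1°).
Interpolate at f = 1/3 with slerp weights a = sin((1−f)δ)/sin δ ≈ 1.087, b = sin(fδ)/sin δ ≈ 0.696.
p = a·p₁ + b·p₂ ≈ (-0.859, 0.466, 0.212); φ = arcsin(p_z) ≈ 12.25°, λ = atan2(p_y, p_x) ≈ 151.51°.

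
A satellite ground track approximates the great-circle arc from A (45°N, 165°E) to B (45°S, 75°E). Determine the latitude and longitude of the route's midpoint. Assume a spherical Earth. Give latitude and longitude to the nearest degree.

≈ (0°N, 120°E)

From cos δ = sin φ₁ sin φ₂ + cos φ₁ cos φ₂ cos Δλ, the central angle is δ ≈ 2.094 rad (120.0°).
Interpolate at f = 1/2 with slerp weights a = sin((1−f)δ)/sin δ ≈ 1.000, b = sin(fδ)/sin δ ≈ 1.000.
p = a·p₁ + b·p₂ ≈ (-0.500, 0.866, 0.000); φ = arcsin(p_z) ≈ 0.00°, λ = atan2(p_y, p_x) ≈ 120.00°.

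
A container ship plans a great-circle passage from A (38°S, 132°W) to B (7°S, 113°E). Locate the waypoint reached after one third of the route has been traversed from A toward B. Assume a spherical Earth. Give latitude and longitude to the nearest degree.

≈ (42°S, 178°W)

From cos δ = sin φ₁ sin φ₂ + cos φ₁ cos φ₂ cos Δλ, the central angle is δ ≈ 1.829 rad (104.8°).
Interpolate at f = 1/3 with slerp weights a = sin((1−f)δ)/sin δ ≈ 0.971, b = sin(fδ)/sin δ ≈ 0.592.
p = a·p₁ + b·p₂ ≈ (-0.742, -0.028, -0.670); φ = arcsin(p_z) ≈ -42.07°, λ = atan2(p_y, p_x) ≈ -177.87°.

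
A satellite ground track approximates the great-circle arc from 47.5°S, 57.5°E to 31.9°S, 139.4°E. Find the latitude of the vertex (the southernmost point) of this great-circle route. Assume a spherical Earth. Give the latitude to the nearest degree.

≈ 50°S

The great circle lies in the plane with unit normal n̂ = (p₁ × p₂)/|p₁ × p₂|.
Here n̂_z ≈ +0.643; the vertex latitude is φ_max = arccos|n̂_z| ≈ 49.9°.
Check via Clairaut: cos φ_max = |cos φ₁| · sin C = cos(47.5°)·sin(107.7°) ≈ 0.643, again giving ≈ 49.9°.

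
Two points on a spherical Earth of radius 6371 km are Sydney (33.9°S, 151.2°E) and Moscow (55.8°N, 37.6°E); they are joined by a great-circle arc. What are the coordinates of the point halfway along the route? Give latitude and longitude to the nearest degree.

≈ 19°N, 111°E

Write both endpoints as unit vectors p₁, p₂ with components (cos φ cos λ, cos φ sin λ, sin φ).
The central angle between the endpoints is δ = arccos(p₁·p₂) ≈ 2.276 rad (130.4°).
Interpolate at f = 1/2 with slerp weights a = sin((1−f)δ)/sin δ ≈ 1.192, b = sin(fδ)/sin δ ≈ 1.192.
p = a·p₁ + b·p₂ ≈ (-0.336, 0.885, 0.321); φ = arcsin(p_z) ≈ 18.73°, λ = atan2(p_y, p_x) ≈ 110.79°.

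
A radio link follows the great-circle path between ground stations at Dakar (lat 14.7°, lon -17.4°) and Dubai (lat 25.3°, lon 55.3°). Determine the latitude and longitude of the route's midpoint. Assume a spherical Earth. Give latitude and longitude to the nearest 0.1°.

≈ lat 24.3°, lon 17.5°

Write both endpoints as unit vectors p₁, p₂ with components (cos φ cos λ, cos φ sin λ, sin φ).
The central angle between the endpoints is δ = arccos(p₁·p₂) ≈ 1.193 rad (68.4°).
Interpolate at f = 1/2 with slerp weights a = sin((1−f)δ)/sin δ ≈ 0.604, b = sin(fδ)/sin δ ≈ 0.604.
p = a·p₁ + b·p₂ ≈ (0.869, 0.274, 0.412); φ = arcsin(p_z) ≈ 24.31°, λ = atan2(p_y, p_x) ≈ 17.53°.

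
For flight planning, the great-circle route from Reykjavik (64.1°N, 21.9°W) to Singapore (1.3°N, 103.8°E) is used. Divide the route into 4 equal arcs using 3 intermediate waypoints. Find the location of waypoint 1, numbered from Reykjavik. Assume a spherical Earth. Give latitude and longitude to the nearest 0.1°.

Convert each endpoint to a unit vector on the sphere (x = cos φ cos λ, y = cos φ sin λ, z = sin φ).
The central angle between the endpoints is δ = arccos(p₁·p₂) ≈ 1.807 rad (103.6°).
Interpolate at f = 1/4 with slerp weights a = sin((1−f)δ)/sin δ ≈ 1.005, b = sin(fδ)/sin δ ≈ 0.449.
p = a·p₁ + b·p₂ ≈ (0.300, 0.272, 0.914); φ = arcsin(p_z) ≈ 66.09°, λ = atan2(p_y, p_x) ≈ 42.22°.

≈ 66.1°N, 42.2°E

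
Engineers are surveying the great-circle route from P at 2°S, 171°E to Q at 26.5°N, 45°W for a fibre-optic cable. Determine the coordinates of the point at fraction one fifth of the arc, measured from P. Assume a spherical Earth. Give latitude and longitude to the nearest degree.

≈ 15°N, 167°W

Convert each endpoint to a unit vector on the sphere (x = cos φ cos λ, y = cos φ sin λ, z = sin φ).
The central angle between the endpoints is δ = arccos(p₁·p₂) ≈ 2.403 rad (137.7°).
Interpolate at f = 1/5 with slerp weights a = sin((1−f)δ)/sin δ ≈ 1.394, b = sin(fδ)/sin δ ≈ 0.686.
p = a·p₁ + b·p₂ ≈ (-0.942, -0.216, 0.258); φ = arcsin(p_z) ≈ 14.93°, λ = atan2(p_y, p_x) ≈ -167.06°.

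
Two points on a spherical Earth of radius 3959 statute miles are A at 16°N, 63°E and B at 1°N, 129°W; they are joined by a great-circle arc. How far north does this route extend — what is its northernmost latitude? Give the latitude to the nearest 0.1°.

The great circle lies in the plane with unit normal n̂ = (p₁ × p₂)/|p₁ × p₂|.
Here n̂_z ≈ +0.565; the vertex latitude is φ_max = arccos|n̂_z| ≈ 55.6°.
Check via Clairaut: cos φ_max = |cos φ₁| · sin C = cos(16.0°)·sin(36.0°) ≈ 0.565, again giving ≈ 55.6°.

≈ 55.6°N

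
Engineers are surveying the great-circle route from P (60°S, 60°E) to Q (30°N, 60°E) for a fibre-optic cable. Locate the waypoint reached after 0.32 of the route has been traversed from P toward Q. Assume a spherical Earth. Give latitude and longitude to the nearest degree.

≈ (31°S, 60°E)

Write both endpoints as unit vectors p₁, p₂ with components (cos φ cos λ, cos φ sin λ, sin φ).
The central angle between the endpoints is δ = arccos(p₁·p₂) ≈ 1.571 rad (90.0°).
Interpolate at f = 0.32 with slerp weights a = sin((1−f)δ)/sin δ ≈ 0.876, b = sin(fδ)/sin δ ≈ 0.482.
p = a·p₁ + b·p₂ ≈ (0.428, 0.741, -0.518); φ = arcsin(p_z) ≈ -31.20°, λ = atan2(p_y, p_x) ≈ 60.00°.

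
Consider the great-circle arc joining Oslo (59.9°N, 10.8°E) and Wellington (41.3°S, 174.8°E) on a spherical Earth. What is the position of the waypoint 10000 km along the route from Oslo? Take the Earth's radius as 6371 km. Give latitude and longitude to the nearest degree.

≈ 24°N, 152°E

From cos δ = sin φ₁ sin φ₂ + cos φ₁ cos φ₂ cos Δλ, the central angle is δ ≈ 2.774 rad (158.9°). The total great-circle distance is δ·R ≈ 2.774 × 6371 ≈ 17673 km, so the target fraction is f = 10000/17673 ≈ 0.566.
Interpolate at f ≈ 0.566 with slerp weights a = sin((1−f)δ)/sin δ ≈ 2.597, b = sin(fδ)/sin δ ≈ 2.782.
p = a·p₁ + b·p₂ ≈ (-0.802, 0.434, 0.411); φ = arcsin(p_z) ≈ 24.26°, λ = atan2(p_y, p_x) ≈ 151.61°.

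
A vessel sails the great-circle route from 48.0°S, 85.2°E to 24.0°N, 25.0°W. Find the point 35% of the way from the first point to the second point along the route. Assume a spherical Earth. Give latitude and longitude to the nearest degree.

The haversine formula gives a central angle δ ≈ 2.110 rad (120.9°) between the endpoints.
Interpolate at f = 0.35 with slerp weights a = sin((1−f)δ)/sin δ ≈ 1.142, b = sin(fδ)/sin δ ≈ 0.784.
p = a·p₁ + b·p₂ ≈ (0.713, 0.459, -0.530); φ = arcsin(p_z) ≈ -31.99°, λ = atan2(p_y, p_x) ≈ 32.74°.

≈ 32°S, 33°E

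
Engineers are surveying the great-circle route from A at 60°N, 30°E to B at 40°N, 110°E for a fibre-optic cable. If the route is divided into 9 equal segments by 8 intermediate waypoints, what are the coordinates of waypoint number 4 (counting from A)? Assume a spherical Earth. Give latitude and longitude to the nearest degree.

The haversine formula gives a central angle δ ≈ 0.898 rad (51.5°) between the endpoints.
Interpolate at f = 4/9 with slerp weights a = sin((1−f)δ)/sin δ ≈ 0.612, b = sin(fδ)/sin δ ≈ 0.497.
p = a·p₁ + b·p₂ ≈ (0.135, 0.511, 0.849); φ = arcsin(p_z) ≈ 58.12°, λ = atan2(p_y, p_x) ≈ 75.22°.

≈ 58°N, 75°E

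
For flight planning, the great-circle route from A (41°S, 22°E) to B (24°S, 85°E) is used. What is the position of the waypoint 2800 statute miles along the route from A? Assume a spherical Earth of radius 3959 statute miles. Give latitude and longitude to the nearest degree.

Write both endpoints as unit vectors p₁, p₂ with components (cos φ cos λ, cos φ sin λ, sin φ).
The central angle between the endpoints is δ = arccos(p₁·p₂) ≈ 0.952 rad (54.6°). The total great-circle distance is δ·R ≈ 0.952 × 3959 ≈ 3770 mi, so the target fraction is f = 2800/3770 ≈ 0.743.
Interpolate at f ≈ 0.743 with slerp weights a = sin((1−f)δ)/sin δ ≈ 0.298, b = sin(fδ)/sin δ ≈ 0.798.
p = a·p₁ + b·p₂ ≈ (0.272, 0.810, -0.520); φ = arcsin(p_z) ≈ -31.31°, λ = atan2(p_y, p_x) ≈ 71.45°.

≈ (31°S, 71°E)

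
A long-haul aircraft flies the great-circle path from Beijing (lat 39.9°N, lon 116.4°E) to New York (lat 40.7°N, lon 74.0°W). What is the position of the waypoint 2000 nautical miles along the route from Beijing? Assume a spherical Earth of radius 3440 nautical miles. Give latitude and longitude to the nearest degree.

≈ lat 72°N, lon 131°E

From cos δ = sin φ₁ sin φ₂ + cos φ₁ cos φ₂ cos Δλ, the central angle is δ ≈ 1.725 rad (98.8°). The total great-circle distance is δ·R ≈ 1.725 × 3440 ≈ 5935 nmi, so the target fraction is f = 2000/5935 ≈ 0.337.
Interpolate at f ≈ 0.337 with slerp weights a = sin((1−f)δ)/sin δ ≈ 0.921, b = sin(fδ)/sin δ ≈ 0.556.
p = a·p₁ + b·p₂ ≈ (-0.198, 0.228, 0.953); φ = arcsin(p_z) ≈ 72.42°, λ = atan2(p_y, p_x) ≈ 130.99°.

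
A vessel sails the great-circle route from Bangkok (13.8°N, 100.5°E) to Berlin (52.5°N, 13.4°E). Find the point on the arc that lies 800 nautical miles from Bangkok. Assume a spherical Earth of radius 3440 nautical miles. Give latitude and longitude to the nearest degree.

≈ (24°N, 91°E)

The haversine formula gives a central angle δ ≈ 1.350 rad (77.3°) between the endpoints. The total great-circle distance is δ·R ≈ 1.350 × 3440 ≈ 4643 nmi, so the target fraction is f = 800/4643 ≈ 0.172.
Interpolate at f ≈ 0.172 with slerp weights a = sin((1−f)δ)/sin δ ≈ 0.921, b = sin(fδ)/sin δ ≈ 0.236.
p = a·p₁ + b·p₂ ≈ (-0.023, 0.913, 0.407); φ = arcsin(p_z) ≈ 24.03°, λ = atan2(p_y, p_x) ≈ 91.45°.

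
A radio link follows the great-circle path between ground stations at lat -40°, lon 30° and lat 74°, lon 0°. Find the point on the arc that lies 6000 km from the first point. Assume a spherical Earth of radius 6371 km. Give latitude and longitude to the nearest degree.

≈ lat 14°, lon 23°

Convert each endpoint to a unit vector on the sphere (x = cos φ cos λ, y = cos φ sin λ, z = sin φ).
The central angle between the endpoints is δ = arccos(p₁·p₂) ≈ 2.021 rad (115.8°). The total great-circle distance is δ·R ≈ 2.021 × 6371 ≈ 12875 km, so the target fraction is f = 6000/12875 ≈ 0.466.
Interpolate at f ≈ 0.466 with slerp weights a = sin((1−f)δ)/sin δ ≈ 0.979, b = sin(fδ)/sin δ ≈ 0.898.
p = a·p₁ + b·p₂ ≈ (0.897, 0.375, 0.234); φ = arcsin(p_z) ≈ 13.53°, λ = atan2(p_y, p_x) ≈ 22.69°.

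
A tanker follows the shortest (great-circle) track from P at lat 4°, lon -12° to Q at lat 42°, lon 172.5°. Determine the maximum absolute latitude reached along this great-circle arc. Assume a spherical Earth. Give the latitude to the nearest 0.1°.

The great circle lies in the plane with unit normal n̂ = (p₁ × p₂)/|p₁ × p₂|.
Here n̂_z ≈ -0.081; the vertex latitude is φ_max = arccos|n̂_z| ≈ 85.4°.

≈ 85.4°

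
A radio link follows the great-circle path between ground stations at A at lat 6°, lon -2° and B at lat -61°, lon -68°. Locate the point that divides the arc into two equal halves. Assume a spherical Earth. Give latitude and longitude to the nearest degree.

Convert each endpoint to a unit vector on the sphere (x = cos φ cos λ, y = cos φ sin λ, z = sin φ).
The central angle between the endpoints is δ = arccos(p₁·p₂) ≈ 1.466 rad (84.0°).
Interpolate at f = 1/2 with slerp weights a = sin((1−f)δ)/sin δ ≈ 0.673, b = sin(fδ)/sin δ ≈ 0.673.
p = a·p₁ + b·p₂ ≈ (0.791, -0.326, -0.518); φ = arcsin(p_z) ≈ -31.20°, λ = atan2(p_y, p_x) ≈ -22.39°.

≈ lat -31°, lon -22°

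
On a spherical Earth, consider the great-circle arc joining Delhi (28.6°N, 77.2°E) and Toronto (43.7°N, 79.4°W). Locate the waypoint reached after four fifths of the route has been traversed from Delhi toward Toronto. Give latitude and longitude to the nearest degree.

≈ 62°N, 63°W

Convert each endpoint to a unit vector on the sphere (x = cos φ cos λ, y = cos φ sin λ, z = sin φ).
The central angle between the endpoints is δ = arccos(p₁·p₂) ≈ 1.825 rad (104.6°).
Interpolate at f = 4/5 with slerp weights a = sin((1−f)δ)/sin δ ≈ 0.369, b = sin(fδ)/sin δ ≈ 1.027.
p = a·p₁ + b·p₂ ≈ (0.208, -0.414, 0.886); φ = arcsin(p_z) ≈ 62.39°, λ = atan2(p_y, p_x) ≈ -63.29°.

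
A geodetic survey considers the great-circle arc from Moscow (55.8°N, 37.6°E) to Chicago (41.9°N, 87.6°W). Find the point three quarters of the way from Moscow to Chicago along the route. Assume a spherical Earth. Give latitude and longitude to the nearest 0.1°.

Convert each endpoint to a unit vector on the sphere (x = cos φ cos λ, y = cos φ sin λ, z = sin φ).
The central angle between the endpoints is δ = arccos(p₁·p₂) ≈ 1.254 rad (71.9°).
Interpolate at f = 3/4 with slerp weights a = sin((1−f)δ)/sin δ ≈ 0.325, b = sin(fδ)/sin δ ≈ 0.850.
p = a·p₁ + b·p₂ ≈ (0.171, -0.521, 0.836); φ = arcsin(p_z) ≈ 56.75°, λ = atan2(p_y, p_x) ≈ -71.82°.

≈ 56.7°N, 71.8°W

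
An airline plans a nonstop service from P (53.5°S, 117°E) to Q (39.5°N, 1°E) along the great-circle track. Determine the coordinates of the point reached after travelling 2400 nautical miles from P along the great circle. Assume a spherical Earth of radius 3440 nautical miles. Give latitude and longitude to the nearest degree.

≈ (34°S, 67°E)

Convert each endpoint to a unit vector on the sphere (x = cos φ cos λ, y = cos φ sin λ, z = sin φ).
The central angle between the endpoints is δ = arccos(p₁·p₂) ≈ 2.364 rad (135.4°). The total great-circle distance is δ·R ≈ 2.364 × 3440 ≈ 8132 nmi, so the target fraction is f = 2400/8132 ≈ 0.295.
Interpolate at f ≈ 0.295 with slerp weights a = sin((1−f)δ)/sin δ ≈ 1.419, b = sin(fδ)/sin δ ≈ 0.916.
p = a·p₁ + b·p₂ ≈ (0.323, 0.764, -0.558); φ = arcsin(p_z) ≈ -33.92°, λ = atan2(p_y, p_x) ≈ 67.07°.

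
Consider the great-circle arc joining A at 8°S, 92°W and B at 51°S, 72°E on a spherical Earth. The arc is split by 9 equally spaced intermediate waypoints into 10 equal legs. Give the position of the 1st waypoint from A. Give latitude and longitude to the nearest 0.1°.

Convert each endpoint to a unit vector on the sphere (x = cos φ cos λ, y = cos φ sin λ, z = sin φ).
The central angle between the endpoints is δ = arccos(p₁·p₂) ≈ 2.084 rad (119.4°).
Interpolate at f = 1/10 with slerp weights a = sin((1−f)δ)/sin δ ≈ 1.095, b = sin(fδ)/sin δ ≈ 0.237.
p = a·p₁ + b·p₂ ≈ (0.008, -0.941, -0.337); φ = arcsin(p_z) ≈ -19.69°, λ = atan2(p_y, p_x) ≈ -89.49°.

≈ 19.7°S, 89.5°W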